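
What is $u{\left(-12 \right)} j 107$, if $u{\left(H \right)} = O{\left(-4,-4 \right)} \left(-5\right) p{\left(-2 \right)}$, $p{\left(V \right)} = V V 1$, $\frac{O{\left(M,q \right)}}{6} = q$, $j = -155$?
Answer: $-7960800$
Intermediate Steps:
$O{\left(M,q \right)} = 6 q$
$p{\left(V \right)} = V^{2}$ ($p{\left(V \right)} = V^{2} \cdot 1 = V^{2}$)
$u{\left(H \right)} = 480$ ($u{\left(H \right)} = 6 \left(-4\right) \left(-5\right) \left(-2\right)^{2} = \left(-24\right) \left(-5\right) 4 = 120 \cdot 4 = 480$)
$u{\left(-12 \right)} j 107 = 480 \left(-155\right) 107 = \left(-74400\right) 107 = -7960800$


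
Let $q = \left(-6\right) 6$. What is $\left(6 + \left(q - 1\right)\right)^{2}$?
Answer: $961$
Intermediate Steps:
$q = -36$
$\left(6 + \left(q - 1\right)\right)^{2} = \left(6 - 37\right)^{2} = \left(-31\right)^{2} = 961$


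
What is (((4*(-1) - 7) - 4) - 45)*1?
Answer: -60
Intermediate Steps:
(((4*(-1) - 7) - 4) - 45)*1 = (((-4 - 7) - 4) - 45)*1 = ((-11 - 4) - 45)*1 = (-15 - 45)*1 = -60*1 = -60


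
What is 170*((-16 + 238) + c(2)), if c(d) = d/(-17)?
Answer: 37720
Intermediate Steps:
c(d) = -d/17 (c(d) = d*(-1/17) = -d/17)
170*((-16 + 238) + c(2)) = 170*((-16 + 238) - 1/17*2) = 170*(222 - 2/17) = 170*(3772/17) = 37720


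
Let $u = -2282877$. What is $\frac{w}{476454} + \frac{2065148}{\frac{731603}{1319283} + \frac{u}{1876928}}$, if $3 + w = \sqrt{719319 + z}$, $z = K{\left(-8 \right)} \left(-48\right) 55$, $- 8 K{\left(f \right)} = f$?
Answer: $- \frac{812150438469601882829543}{260238326967100526} + \frac{\sqrt{79631}}{158818} \approx -3.1208 \cdot 10^{6}$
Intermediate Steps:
$K{\left(f \right)} = - \frac{f}{8}$
$z = -2640$ ($z = \left(- \frac{1}{8}\right) \left(-8\right) \left(-48\right) 55 = 1 \left(-48\right) 55 = \left(-48\right) 55 = -2640$)
$w = -3 + 3 \sqrt{79631}$ ($w = -3 + \sqrt{719319 - 2640} = -3 + \sqrt{716679} = -3 + 3 \sqrt{79631} \approx 843.57$)
$\frac{w}{476454} + \frac{2065148}{\frac{731603}{1319283} + \frac{u}{1876928}} = \frac{-3 + 3 \sqrt{79631}}{476454} + \frac{2065148}{\frac{731603}{1319283} - \frac{2282877}{1876928}} = \left(-3 + 3 \sqrt{79631}\right) \frac{1}{476454} + \frac{2065148}{731603 \cdot \frac{1}{1319283} - \frac{2282877}{1876928}} = \left(- \frac{1}{158818} + \frac{\sqrt{79631}}{158818}\right) + \frac{2065148}{\frac{731603}{1319283} - \frac{2282877}{1876928}} = \left(- \frac{1}{158818} + \frac{\sqrt{79631}}{158818}\right) + \frac{2065148}{- \frac{1638594661607}{2476199202624}} = \left(- \frac{1}{158818} + \frac{\sqrt{79631}}{158818}\right) + 2065148 \left(- \frac{2476199202624}{1638594661607}\right) = \left(- \frac{1}{158818} + \frac{\sqrt{79631}}{158818}\right) - \frac{5113717830900548352}{1638594661607} = - \frac{812150438469601882829543}{260238326967100526} + \frac{\sqrt{79631}}{158818}$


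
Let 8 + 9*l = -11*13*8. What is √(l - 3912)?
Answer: 2*I*√1010 ≈ 63.561*I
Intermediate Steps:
l = -128 (l = -8/9 + (-11*13*8)/9 = -8/9 + (-143*8)/9 = -8/9 + (⅑)*(-1144) = -8/9 - 1144/9 = -128)
√(l - 3912) = √(-128 - 3912) = √(-4040) = 2*I*√1010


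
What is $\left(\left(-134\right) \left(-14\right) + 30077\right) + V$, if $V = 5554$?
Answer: $37507$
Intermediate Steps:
$\left(\left(-134\right) \left(-14\right) + 30077\right) + V = \left(\left(-134\right) \left(-14\right) + 30077\right) + 5554 = \left(1876 + 30077\right) + 5554 = 31953 + 5554 = 37507$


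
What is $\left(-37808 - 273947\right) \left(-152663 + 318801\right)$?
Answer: $-51794352190$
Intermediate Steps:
$\left(-37808 - 273947\right) \left(-152663 + 318801\right) = \left(-311755\right) 166138 = -51794352190$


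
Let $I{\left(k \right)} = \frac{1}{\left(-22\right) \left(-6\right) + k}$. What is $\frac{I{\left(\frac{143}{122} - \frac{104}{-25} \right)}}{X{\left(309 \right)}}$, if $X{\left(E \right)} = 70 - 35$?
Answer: $\frac{610}{2932041} \approx 0.00020805$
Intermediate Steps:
$I{\left(k \right)} = \frac{1}{132 + k}$
$X{\left(E \right)} = 35$
$\frac{I{\left(\frac{143}{122} - \frac{104}{-25} \right)}}{X{\left(309 \right)}} = \frac{1}{\left(132 + \left(\frac{143}{122} - \frac{104}{-25}\right)\right) 35} = \frac{1}{132 + \left(143 \cdot \frac{1}{122} - - \frac{104}{25}\right)} \frac{1}{35} = \frac{1}{132 + \left(\frac{143}{122} + \frac{104}{25}\right)} \frac{1}{35} = \frac{1}{132 + \frac{16263}{3050}} \cdot \frac{1}{35} = \frac{1}{\frac{418863}{3050}} \cdot \frac{1}{35} = \frac{3050}{418863} \cdot \frac{1}{35} = \frac{610}{2932041}$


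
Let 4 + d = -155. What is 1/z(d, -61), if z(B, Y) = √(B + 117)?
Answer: -I*√42/42 ≈ -0.1543*I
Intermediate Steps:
d = -159 (d = -4 - 155 = -159)
z(B, Y) = √(117 + B)
1/z(d, -61) = 1/(√(117 - 159)) = 1/(√(-42)) = 1/(I*√42) = -I*√42/42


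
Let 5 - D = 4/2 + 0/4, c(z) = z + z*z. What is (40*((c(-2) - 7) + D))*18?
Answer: -1440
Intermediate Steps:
c(z) = z + z**2
D = 3 (D = 5 - (4/2 + 0/4) = 5 - (4*(1/2) + 0*(1/4)) = 5 - (2 + 0) = 5 - 1*2 = 5 - 2 = 3)
(40*((c(-2) - 7) + D))*18 = (40*((-2*(1 - 2) - 7) + 3))*18 = (40*((-2*(-1) - 7) + 3))*18 = (40*((2 - 7) + 3))*18 = (40*(-5 + 3))*18 = (40*(-2))*18 = -80*18 = -1440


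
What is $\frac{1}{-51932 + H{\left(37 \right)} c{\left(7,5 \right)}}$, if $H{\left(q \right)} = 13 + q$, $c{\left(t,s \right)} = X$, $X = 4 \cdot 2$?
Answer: $- \frac{1}{51532} \approx -1.9405 \cdot 10^{-5}$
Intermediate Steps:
$X = 8$
$c{\left(t,s \right)} = 8$
$\frac{1}{-51932 + H{\left(37 \right)} c{\left(7,5 \right)}} = \frac{1}{-51932 + \left(13 + 37\right) 8} = \frac{1}{-51932 + 50 \cdot 8} = \frac{1}{-51932 + 400} = \frac{1}{-51532} = - \frac{1}{51532}$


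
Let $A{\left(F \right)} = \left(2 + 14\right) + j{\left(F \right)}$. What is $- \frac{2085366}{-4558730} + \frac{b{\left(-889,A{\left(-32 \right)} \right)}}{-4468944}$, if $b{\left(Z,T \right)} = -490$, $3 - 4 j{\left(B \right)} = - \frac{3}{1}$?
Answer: $\frac{2330404412801}{5093177270280} \approx 0.45755$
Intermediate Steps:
$j{\left(B \right)} = \frac{3}{2}$ ($j{\left(B \right)} = \frac{3}{4} - \frac{\left(-3\right) 1^{-1}}{4} = \frac{3}{4} - \frac{\left(-3\right) 1}{4} = \frac{3}{4} - - \frac{3}{4} = \frac{3}{4} + \frac{3}{4} = \frac{3}{2}$)
$A{\left(F \right)} = \frac{35}{2}$ ($A{\left(F \right)} = \left(2 + 14\right) + \frac{3}{2} = 16 + \frac{3}{2} = \frac{35}{2}$)
$- \frac{2085366}{-4558730} + \frac{b{\left(-889,A{\left(-32 \right)} \right)}}{-4468944} = - \frac{2085366}{-4558730} - \frac{490}{-4468944} = \left(-2085366\right) \left(- \frac{1}{4558730}\right) - - \frac{245}{2234472} = \frac{1042683}{2279365} + \frac{245}{2234472} = \frac{2330404412801}{5093177270280}$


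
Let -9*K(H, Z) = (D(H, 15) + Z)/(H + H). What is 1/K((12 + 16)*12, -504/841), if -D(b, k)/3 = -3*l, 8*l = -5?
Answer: 1507072/1551 ≈ 971.68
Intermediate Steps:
l = -5/8 (l = (1/8)*(-5) = -5/8 ≈ -0.62500)
D(b, k) = -45/8 (D(b, k) = -(-9)*(-5)/8 = -3*15/8 = -45/8)
K(H, Z) = -(-45/8 + Z)/(18*H) (K(H, Z) = -(-45/8 + Z)/(9*(H + H)) = -(-45/8 + Z)/(9*(2*H)) = -(-45/8 + Z)*1/(2*H)/9 = -(-45/8 + Z)/(18*H))
1/K((12 + 16)*12, -504/841) = 1/((45 - (-4032)/841)/(144*(((12 + 16)*12)))) = 1/((45 - (-4032)/841)/(144*((28*12)))) = 1/((1/144)*(45 - 8*(-504/841))/336) = 1/((1/144)*(1/336)*(45 + 4032/841)) = 1/((1/144)*(1/336)*(41877/841)) = 1/(1551/1507072) = 1507072/1551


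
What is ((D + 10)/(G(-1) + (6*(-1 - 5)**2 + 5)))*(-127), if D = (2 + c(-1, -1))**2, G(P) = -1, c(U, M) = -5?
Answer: -2413/220 ≈ -10.968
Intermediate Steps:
D = 9 (D = (2 - 5)**2 = (-3)**2 = 9)
((D + 10)/(G(-1) + (6*(-1 - 5)**2 + 5)))*(-127) = ((9 + 10)/(-1 + (6*(-1 - 5)**2 + 5)))*(-127) = (19/(-1 + (6*(-6)**2 + 5)))*(-127) = (19/(-1 + (6*36 + 5)))*(-127) = (19/(-1 + (216 + 5)))*(-127) = (19/(-1 + 221))*(-127) = (19/220)*(-127) = -2413/220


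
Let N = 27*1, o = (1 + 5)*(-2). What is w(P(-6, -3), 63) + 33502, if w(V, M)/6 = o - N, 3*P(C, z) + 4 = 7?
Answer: 33268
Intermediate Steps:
P(C, z) = 1 (P(C, z) = -4/3 + (⅓)*7 = -4/3 + 7/3 = 1)
o = -12 (o = 6*(-2) = -12)
N = 27
w(V, M) = -234 (w(V, M) = 6*(-12 - 1*27) = 6*(-12 - 27) = 6*(-39) = -234)
w(P(-6, -3), 63) + 33502 = -234 + 33502 = 33268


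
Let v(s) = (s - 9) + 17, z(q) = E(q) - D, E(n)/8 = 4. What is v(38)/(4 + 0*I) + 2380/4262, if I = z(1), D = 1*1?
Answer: 51393/4262 ≈ 12.058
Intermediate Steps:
E(n) = 32 (E(n) = 8*4 = 32)
D = 1
z(q) = 31 (z(q) = 32 - 1*1 = 32 - 1 = 31)
I = 31
v(s) = 8 + s (v(s) = (-9 + s) + 17 = 8 + s)
v(38)/(4 + 0*I) + 2380/4262 = (8 + 38)/(4 + 0*31) + 2380/4262 = 46/(4 + 0) + 2380*(1/4262) = 46/4 + 1190/2131 = 46*(¼) + 1190/2131 = 23/2 + 1190/2131 = 51393/4262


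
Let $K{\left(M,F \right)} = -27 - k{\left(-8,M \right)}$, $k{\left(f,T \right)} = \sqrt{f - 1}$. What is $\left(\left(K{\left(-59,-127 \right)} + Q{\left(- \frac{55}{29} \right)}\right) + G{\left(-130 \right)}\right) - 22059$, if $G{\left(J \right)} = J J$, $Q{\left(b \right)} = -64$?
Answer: $-5250 - 3 i \approx -5250.0 - 3.0 i$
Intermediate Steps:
$G{\left(J \right)} = J^{2}$
$k{\left(f,T \right)} = \sqrt{-1 + f}$
$K{\left(M,F \right)} = -27 - 3 i$ ($K{\left(M,F \right)} = -27 - \sqrt{-1 - 8} = -27 - \sqrt{-9} = -27 - 3 i$)
$\left(\left(K{\left(-59,-127 \right)} + Q{\left(- \frac{55}{29} \right)}\right) + G{\left(-130 \right)}\right) - 22059 = \left(\left(\left(-27 - 3 i\right) - 64\right) + \left(-130\right)^{2}\right) - 22059 = \left(\left(-91 - 3 i\right) + 16900\right) - 22059 = \left(16809 - 3 i\right) - 22059 = -5250 - 3 i$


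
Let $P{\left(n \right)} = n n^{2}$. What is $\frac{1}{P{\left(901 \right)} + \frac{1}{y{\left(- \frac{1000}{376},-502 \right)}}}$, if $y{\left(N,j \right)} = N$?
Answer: $\frac{125}{91429087578} \approx 1.3672 \cdot 10^{-9}$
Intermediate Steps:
$P{\left(n \right)} = n^{3}$
$\frac{1}{P{\left(901 \right)} + \frac{1}{y{\left(- \frac{1000}{376},-502 \right)}}} = \frac{1}{901^{3} + \frac{1}{\left(-1000\right) \frac{1}{376}}} = \frac{1}{731432701 + \frac{1}{\left(-1000\right) \frac{1}{376}}} = \frac{1}{731432701 + \frac{1}{- \frac{125}{47}}} = \frac{1}{731432701 - \frac{47}{125}} = \frac{1}{\frac{91429087578}{125}} = \frac{125}{91429087578}$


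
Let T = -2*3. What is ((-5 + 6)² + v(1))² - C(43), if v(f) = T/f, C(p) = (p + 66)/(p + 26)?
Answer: 1616/69 ≈ 23.420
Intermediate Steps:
T = -6
C(p) = (66 + p)/(26 + p)
v(f) = -6/f
((-5 + 6)² + v(1))² - C(43) = ((-5 + 6)² - 6/1)² - (66 + 43)/(26 + 43) = (1² - 6*1)² - 109/69 = (1 - 6)² - 109/69 = (-5)² - 1*109/69 = 25 - 109/69 = 1616/69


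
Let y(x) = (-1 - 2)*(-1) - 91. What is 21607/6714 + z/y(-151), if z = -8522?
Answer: 14779531/147708 ≈ 100.06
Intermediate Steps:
y(x) = -88 (y(x) = -3*(-1) - 91 = 3 - 91 = -88)
21607/6714 + z/y(-151) = 21607/6714 - 8522/(-88) = 21607*(1/6714) - 8522*(-1/88) = 21607/6714 + 4261/44 = 14779531/147708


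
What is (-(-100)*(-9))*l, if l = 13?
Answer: -11700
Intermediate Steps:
(-(-100)*(-9))*l = -(-100)*(-9)*13 = -25*36*13 = -900*13 = -11700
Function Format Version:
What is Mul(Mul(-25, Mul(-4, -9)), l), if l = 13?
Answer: -11700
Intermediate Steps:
Mul(Mul(-25, Mul(-4, -9)), l) = Mul(Mul(-25, Mul(-4, -9)), 13) = Mul(Mul(-25, 36), 13) = Mul(-900, 13) = -11700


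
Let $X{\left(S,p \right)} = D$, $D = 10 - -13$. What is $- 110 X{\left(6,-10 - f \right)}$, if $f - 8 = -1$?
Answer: $-2530$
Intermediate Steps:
$f = 7$ ($f = 8 - 1 = 7$)
$D = 23$ ($D = 10 + 13 = 23$)
$X{\left(S,p \right)} = 23$
$- 110 X{\left(6,-10 - f \right)} = \left(-110\right) 23 = -2530$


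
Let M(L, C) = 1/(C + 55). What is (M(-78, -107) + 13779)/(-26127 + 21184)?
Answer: -716507/257036 ≈ -2.7876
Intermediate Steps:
M(L, C) = 1/(55 + C)
(M(-78, -107) + 13779)/(-26127 + 21184) = (1/(55 - 107) + 13779)/(-26127 + 21184) = (1/(-52) + 13779)/(-4943) = (-1/52 + 13779)*(-1/4943) = (716507/52)*(-1/4943) = -716507/257036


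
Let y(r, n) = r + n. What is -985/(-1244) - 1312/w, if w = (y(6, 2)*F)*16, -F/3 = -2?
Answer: -6841/7464 ≈ -0.91653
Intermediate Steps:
F = 6 (F = -3*(-2) = 6)
y(r, n) = n + r
w = 768 (w = ((2 + 6)*6)*16 = (8*6)*16 = 48*16 = 768)
-985/(-1244) - 1312/w = -985/(-1244) - 1312/768 = -985*(-1/1244) - 1312*1/768 = 985/1244 - 41/24 = -6841/7464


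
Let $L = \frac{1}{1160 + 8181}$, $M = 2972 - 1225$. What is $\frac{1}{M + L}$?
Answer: $\frac{9341}{16318728} \approx 0.00057241$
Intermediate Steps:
$M = 1747$
$L = \frac{1}{9341} \approx 0.00010705$
$\frac{1}{M + L} = \frac{1}{1747 + \frac{1}{9341}} = \frac{1}{\frac{16318728}{9341}} = \frac{9341}{16318728}$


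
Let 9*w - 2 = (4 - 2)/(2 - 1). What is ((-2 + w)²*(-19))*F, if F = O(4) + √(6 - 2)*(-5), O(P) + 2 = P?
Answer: 29792/81 ≈ 367.80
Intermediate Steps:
O(P) = -2 + P
w = 4/9 (w = 2/9 + ((4 - 2)/(2 - 1))/9 = 2/9 + (2/1)/9 = 2/9 + (2*1)/9 = 2/9 + (⅑)*2 = 2/9 + 2/9 = 4/9 ≈ 0.44444)
F = -8 (F = (-2 + 4) + √(6 - 2)*(-5) = 2 + √4*(-5) = 2 + 2*(-5) = 2 - 10 = -8)
((-2 + w)²*(-19))*F = ((-2 + 4/9)²*(-19))*(-8) = ((-14/9)²*(-19))*(-8) = ((196/81)*(-19))*(-8) = -3724/81*(-8) = 29792/81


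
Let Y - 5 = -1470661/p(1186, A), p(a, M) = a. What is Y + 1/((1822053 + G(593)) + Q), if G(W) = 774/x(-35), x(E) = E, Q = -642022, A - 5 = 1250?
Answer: -60493845789831/48982168846 ≈ -1235.0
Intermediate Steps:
A = 1255 (A = 5 + 1250 = 1255)
G(W) = -774/35 (G(W) = 774/(-35) = 774*(-1/35) = -774/35)
Y = -1464731/1186 (Y = 5 - 1470661/1186 = -1464731/1186 ≈ -1235.0)
Y + 1/((1822053 + G(593)) + Q) = -1464731/1186 + 1/((1822053 - 774/35) - 642022) = -1464731/1186 + 1/(63771081/35 - 642022) = -1464731/1186 + 1/(41300311/35) = -1464731/1186 + 35/41300311 = -60493845789831/48982168846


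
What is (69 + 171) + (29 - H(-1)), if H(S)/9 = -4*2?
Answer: 341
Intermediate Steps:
H(S) = -72 (H(S) = 9*(-4*2) = 9*(-8) = -72)
(69 + 171) + (29 - H(-1)) = (69 + 171) + (29 - 1*(-72)) = 240 + (29 + 72) = 240 + 101 = 341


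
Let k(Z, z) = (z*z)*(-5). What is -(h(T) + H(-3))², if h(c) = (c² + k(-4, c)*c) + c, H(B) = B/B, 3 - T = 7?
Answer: -110889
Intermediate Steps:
T = -4 (T = 3 - 1*7 = 3 - 7 = -4)
k(Z, z) = -5*z² (k(Z, z) = z²*(-5) = -5*z²)
H(B) = 1
h(c) = c + c² - 5*c³ (h(c) = (c² + (-5*c²)*c) + c = (c² - 5*c³) + c = c + c² - 5*c³)
-(h(T) + H(-3))² = -(-4*(1 - 4 - 5*(-4)²) + 1)² = -(-4*(1 - 4 - 5*16) + 1)² = -(-4*(1 - 4 - 80) + 1)² = -(-4*(-83) + 1)² = -(332 + 1)² = -1*333² = -1*110889 = -110889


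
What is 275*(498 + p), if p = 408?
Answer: 249150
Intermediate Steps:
275*(498 + p) = 275*(498 + 408) = 275*906 = 249150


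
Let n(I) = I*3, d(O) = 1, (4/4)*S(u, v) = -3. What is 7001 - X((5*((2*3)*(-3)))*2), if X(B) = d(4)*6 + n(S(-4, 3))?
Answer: 7004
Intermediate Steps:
S(u, v) = -3
n(I) = 3*I
X(B) = -3 (X(B) = 1*6 + 3*(-3) = 6 - 9 = -3)
7001 - X((5*((2*3)*(-3)))*2) = 7001 - 1*(-3) = 7001 + 3 = 7004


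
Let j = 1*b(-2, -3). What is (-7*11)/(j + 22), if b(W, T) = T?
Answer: -77/19 ≈ -4.0526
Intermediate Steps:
j = -3 (j = 1*(-3) = -3)
(-7*11)/(j + 22) = (-7*11)/(-3 + 22) = -77/19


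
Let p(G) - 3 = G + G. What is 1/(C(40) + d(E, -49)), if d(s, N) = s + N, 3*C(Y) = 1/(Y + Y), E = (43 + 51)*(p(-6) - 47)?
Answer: -240/1275119 ≈ -0.00018822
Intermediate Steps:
p(G) = 3 + 2*G (p(G) = 3 + (G + G) = 3 + 2*G)
E = -5264 (E = (43 + 51)*((3 + 2*(-6)) - 47) = 94*((3 - 12) - 47) = 94*(-9 - 47) = 94*(-56) = -5264)
C(Y) = 1/(6*Y) (C(Y) = 1/(3*(Y + Y)) = 1/(3*((2*Y))) = (1/(2*Y))/3 = 1/(6*Y))
d(s, N) = N + s
1/(C(40) + d(E, -49)) = 1/((1/6)/40 + (-49 - 5264)) = 1/((1/6)*(1/40) - 5313) = 1/(1/240 - 5313) = 1/(-1275119/240) = -240/1275119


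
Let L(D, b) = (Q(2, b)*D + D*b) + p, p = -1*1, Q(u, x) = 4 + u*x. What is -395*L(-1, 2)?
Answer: 4345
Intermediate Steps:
p = -1
L(D, b) = -1 + D*b + D*(4 + 2*b) (L(D, b) = ((4 + 2*b)*D + D*b) - 1 = (D*(4 + 2*b) + D*b) - 1 = (D*b + D*(4 + 2*b)) - 1 = -1 + D*b + D*(4 + 2*b))
-395*L(-1, 2) = -395*(-1 + 4*(-1) + 3*(-1)*2) = -395*(-1 - 4 - 6) = -395*(-11) = 4345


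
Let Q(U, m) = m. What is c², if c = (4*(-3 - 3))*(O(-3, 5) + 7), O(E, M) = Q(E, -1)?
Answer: 20736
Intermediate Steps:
O(E, M) = -1
c = -144 (c = (4*(-3 - 3))*(-1 + 7) = (4*(-6))*6 = -24*6 = -144)
c² = (-144)² = 20736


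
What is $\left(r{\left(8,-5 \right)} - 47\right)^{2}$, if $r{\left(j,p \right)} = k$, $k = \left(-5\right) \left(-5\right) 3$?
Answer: $784$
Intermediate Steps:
$k = 75$ ($k = 25 \cdot 3 = 75$)
$r{\left(j,p \right)} = 75$
$\left(r{\left(8,-5 \right)} - 47\right)^{2} = \left(75 - 47\right)^{2} = 28^{2} = 784$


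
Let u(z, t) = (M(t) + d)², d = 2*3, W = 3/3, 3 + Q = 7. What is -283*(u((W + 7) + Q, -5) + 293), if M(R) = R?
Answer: -83202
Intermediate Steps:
Q = 4 (Q = -3 + 7 = 4)
W = 1 (W = 3*(⅓) = 1)
d = 6
u(z, t) = (6 + t)² (u(z, t) = (t + 6)² = (6 + t)²)
-283*(u((W + 7) + Q, -5) + 293) = -283*((6 - 5)² + 293) = -283*(1² + 293) = -283*(1 + 293) = -283*294 = -83202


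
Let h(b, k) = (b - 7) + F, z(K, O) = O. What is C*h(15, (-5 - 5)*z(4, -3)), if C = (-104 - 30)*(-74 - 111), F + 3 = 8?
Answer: 322270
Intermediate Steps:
F = 5 (F = -3 + 8 = 5)
C = 24790 (C = -134*(-185) = 24790)
h(b, k) = -2 + b (h(b, k) = (b - 7) + 5 = (-7 + b) + 5 = -2 + b)
C*h(15, (-5 - 5)*z(4, -3)) = 24790*(-2 + 15) = 24790*13 = 322270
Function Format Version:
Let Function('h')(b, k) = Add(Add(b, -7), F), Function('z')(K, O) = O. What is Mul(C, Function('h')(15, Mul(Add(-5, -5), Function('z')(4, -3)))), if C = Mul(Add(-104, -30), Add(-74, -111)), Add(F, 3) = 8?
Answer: 322270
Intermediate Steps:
F = 5 (F = Add(-3, 8) = 5)
C = 24790 (C = Mul(-134, -185) = 24790)
Function('h')(b, k) = Add(-2, b) (Function('h')(b, k) = Add(Add(b, -7), 5) = Add(Add(-7, b), 5) = Add(-2, b))
Mul(C, Function('h')(15, Mul(Add(-5, -5), Function('z')(4, -3)))) = Mul(24790, Add(-2, 15)) = Mul(24790, 13) = 322270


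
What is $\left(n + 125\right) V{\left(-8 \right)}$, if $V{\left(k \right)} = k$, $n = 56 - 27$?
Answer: $-1232$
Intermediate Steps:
$n = 29$ ($n = 56 - 27 = 29$)
$\left(n + 125\right) V{\left(-8 \right)} = \left(29 + 125\right) \left(-8\right) = 154 \left(-8\right) = -1232$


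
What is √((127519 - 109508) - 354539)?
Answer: 12*I*√2337 ≈ 580.11*I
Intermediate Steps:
√((127519 - 109508) - 354539) = √(18011 - 354539) = √(-336528) = 12*I*√2337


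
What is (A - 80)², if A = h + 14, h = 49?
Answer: 289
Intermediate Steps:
A = 63 (A = 49 + 14 = 63)
(A - 80)² = (63 - 80)² = (-17)² = 289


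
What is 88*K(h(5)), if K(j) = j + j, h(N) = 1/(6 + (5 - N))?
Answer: 88/3 ≈ 29.333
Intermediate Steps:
h(N) = 1/(11 - N)
K(j) = 2*j
88*K(h(5)) = 88*(2*(-1/(-11 + 5))) = 88*(2*(-1/(-6))) = 88*(2*(-1*(-1/6))) = 88*(2*(1/6)) = 88*(1/3) = 88/3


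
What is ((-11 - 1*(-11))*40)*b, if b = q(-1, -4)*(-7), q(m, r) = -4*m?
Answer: 0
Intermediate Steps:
b = -28 (b = -4*(-1)*(-7) = 4*(-7) = -28)
((-11 - 1*(-11))*40)*b = ((-11 - 1*(-11))*40)*(-28) = ((-11 + 11)*40)*(-28) = (0*40)*(-28) = 0*(-28) = 0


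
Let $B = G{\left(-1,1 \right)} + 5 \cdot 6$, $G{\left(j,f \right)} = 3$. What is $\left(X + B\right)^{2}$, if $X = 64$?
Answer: $9409$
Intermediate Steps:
$B = 33$ ($B = 3 + 5 \cdot 6 = 3 + 30 = 33$)
$\left(X + B\right)^{2} = \left(64 + 33\right)^{2} = 97^{2} = 9409$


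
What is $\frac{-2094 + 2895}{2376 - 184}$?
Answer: $\frac{801}{2192} \approx 0.36542$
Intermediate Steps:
$\frac{-2094 + 2895}{2376 - 184} = \frac{801}{2192}$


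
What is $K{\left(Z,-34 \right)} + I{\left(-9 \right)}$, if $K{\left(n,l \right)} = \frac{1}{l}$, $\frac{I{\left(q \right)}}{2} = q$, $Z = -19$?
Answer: $- \frac{613}{34} \approx -18.029$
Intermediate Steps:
$I{\left(q \right)} = 2 q$
$K{\left(Z,-34 \right)} + I{\left(-9 \right)} = \frac{1}{-34} + 2 \left(-9\right) = - \frac{1}{34} - 18 = - \frac{613}{34}$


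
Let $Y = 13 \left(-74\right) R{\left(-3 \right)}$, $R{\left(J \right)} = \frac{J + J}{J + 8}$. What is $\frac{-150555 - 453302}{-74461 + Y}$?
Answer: $\frac{3019285}{366533} \approx 8.2374$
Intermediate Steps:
$R{\left(J \right)} = \frac{2 J}{8 + J}$
$Y = \frac{5772}{5}$ ($Y = 13 \left(-74\right) 2 \left(-3\right) \frac{1}{8 - 3} = - 962 \cdot 2 \left(-3\right) \frac{1}{5} = \left(-962\right) \left(- \frac{6}{5}\right) = \frac{5772}{5} \approx 1154.4$)
$\frac{-150555 - 453302}{-74461 + Y} = \frac{-150555 - 453302}{-74461 + \frac{5772}{5}} = - \frac{603857}{- \frac{366533}{5}} = \left(-603857\right) \left(- \frac{5}{366533}\right) = \frac{3019285}{366533}$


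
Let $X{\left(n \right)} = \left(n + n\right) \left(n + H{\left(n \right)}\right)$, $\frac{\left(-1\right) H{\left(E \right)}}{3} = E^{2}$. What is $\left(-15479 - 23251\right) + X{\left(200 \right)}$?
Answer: $-47958730$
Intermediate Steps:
$H{\left(E \right)} = - 3 E^{2}$
$X{\left(n \right)} = 2 n \left(n - 3 n^{2}\right)$ ($X{\left(n \right)} = \left(n + n\right) \left(n - 3 n^{2}\right) = 2 n \left(n - 3 n^{2}\right)$)
$\left(-15479 - 23251\right) + X{\left(200 \right)} = \left(-15479 - 23251\right) + 200^{2} \left(2 - 1200\right) = \left(-15479 - 23251\right) + 40000 \left(2 - 1200\right) = -38730 + 40000 \left(-1198\right) = -38730 - 47920000 = -47958730$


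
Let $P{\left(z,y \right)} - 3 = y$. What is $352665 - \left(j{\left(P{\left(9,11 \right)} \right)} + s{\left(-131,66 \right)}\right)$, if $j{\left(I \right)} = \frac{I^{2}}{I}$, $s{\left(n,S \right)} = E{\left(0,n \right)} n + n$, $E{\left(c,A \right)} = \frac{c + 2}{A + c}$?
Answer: $352780$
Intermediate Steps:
$E{\left(c,A \right)} = \frac{2 + c}{A + c}$
$s{\left(n,S \right)} = 2 + n$ ($s{\left(n,S \right)} = \frac{2 + 0}{n + 0} n + n = \frac{1}{n} 2 n + n = \frac{2}{n} n + n = 2 + n$)
$P{\left(z,y \right)} = 3 + y$
$j{\left(I \right)} = I$
$352665 - \left(j{\left(P{\left(9,11 \right)} \right)} + s{\left(-131,66 \right)}\right) = 352665 - \left(\left(3 + 11\right) + \left(2 - 131\right)\right) = 352665 - \left(14 - 129\right) = 352665 - -115 = 352665 + 115 = 352780$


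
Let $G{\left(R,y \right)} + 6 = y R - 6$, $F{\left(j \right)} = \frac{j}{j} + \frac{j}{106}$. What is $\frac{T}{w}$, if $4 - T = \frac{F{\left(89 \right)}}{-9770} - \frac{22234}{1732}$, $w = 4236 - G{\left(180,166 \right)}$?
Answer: $- \frac{1510054409}{2298798025344} \approx -0.00065689$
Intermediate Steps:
$F{\left(j \right)} = 1 + \frac{j}{106}$ ($F{\left(j \right)} = 1 + j \frac{1}{106} = 1 + \frac{j}{106}$)
$G{\left(R,y \right)} = -12 + R y$ ($G{\left(R,y \right)} = -6 + \left(y R - 6\right) = -6 + \left(R y - 6\right) = -6 + \left(-6 + R y\right) = -12 + R y$)
$w = -25632$ ($w = 4236 - \left(-12 + 180 \cdot 166\right) = 4236 - \left(-12 + 29880\right) = 4236 - 29868 = -25632$)
$T = \frac{1510054409}{89684692}$ ($T = 4 - \left(\frac{1 + \frac{1}{106} \cdot 89}{-9770} - \frac{22234}{1732}\right) = 4 - \left(\left(1 + \frac{89}{106}\right) \left(- \frac{1}{9770}\right) - \frac{11117}{866}\right) = 4 - \left(\frac{195}{106} \left(- \frac{1}{9770}\right) - \frac{11117}{866}\right) = 4 - \left(- \frac{39}{207124} - \frac{11117}{866}\right) = 4 - - \frac{1151315641}{89684692} = 4 + \frac{1151315641}{89684692} = \frac{1510054409}{89684692} \approx 16.837$)
$\frac{T}{w} = \frac{1510054409}{89684692 \left(-25632\right)} = \frac{1510054409}{89684692} \left(- \frac{1}{25632}\right) = - \frac{1510054409}{2298798025344}$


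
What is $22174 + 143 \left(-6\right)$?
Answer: $21316$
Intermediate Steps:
$22174 + 143 \left(-6\right) = 22174 - 858 = 21316$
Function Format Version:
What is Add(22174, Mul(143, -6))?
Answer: 21316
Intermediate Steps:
Add(22174, Mul(143, -6)) = Add(22174, -858) = 21316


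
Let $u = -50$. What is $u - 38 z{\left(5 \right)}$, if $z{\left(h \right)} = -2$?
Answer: $26$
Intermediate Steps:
$u - 38 z{\left(5 \right)} = -50 - -76 = -50 + 76 = 26$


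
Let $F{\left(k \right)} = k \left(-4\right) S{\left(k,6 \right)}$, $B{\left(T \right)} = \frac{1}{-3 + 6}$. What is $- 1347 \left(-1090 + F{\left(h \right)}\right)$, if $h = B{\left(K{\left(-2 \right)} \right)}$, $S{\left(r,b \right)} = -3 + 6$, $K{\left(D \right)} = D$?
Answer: $1473618$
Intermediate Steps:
$B{\left(T \right)} = \frac{1}{3}$
$S{\left(r,b \right)} = 3$
$h = \frac{1}{3} \approx 0.33333$
$F{\left(k \right)} = - 12 k$ ($F{\left(k \right)} = k \left(-4\right) 3 = - 4 k 3 = - 12 k$)
$- 1347 \left(-1090 + F{\left(h \right)}\right) = - 1347 \left(-1090 - 4\right) = \left(-1347\right) \left(-1094\right) = 1473618$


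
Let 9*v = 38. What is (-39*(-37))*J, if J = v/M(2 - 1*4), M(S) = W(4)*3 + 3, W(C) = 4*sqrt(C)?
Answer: 18278/81 ≈ 225.65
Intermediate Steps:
v = 38/9 (v = (1/9)*38 = 38/9 ≈ 4.2222)
M(S) = 27 (M(S) = (4*sqrt(4))*3 + 3 = (4*2)*3 + 3 = 8*3 + 3 = 24 + 3 = 27)
J = 38/243 (J = (38/9)/27 = (38/9)*(1/27) = 38/243 ≈ 0.15638)
(-39*(-37))*J = -39*(-37)*(38/243) = 1443*(38/243) = 18278/81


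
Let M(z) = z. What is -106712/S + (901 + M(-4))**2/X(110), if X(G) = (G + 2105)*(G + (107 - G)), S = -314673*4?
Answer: 259511547247/74579074365 ≈ 3.4797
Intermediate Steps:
S = -1258692
X(G) = 225235 + 107*G (X(G) = (2105 + G)*107 = 225235 + 107*G)
-106712/S + (901 + M(-4))**2/X(110) = -106712/(-1258692) + (901 - 4)**2/(225235 + 107*110) = -106712*(-1/1258692) + 897**2/(225235 + 11770) = 26678/314673 + 804609/237005 = 259511547247/74579074365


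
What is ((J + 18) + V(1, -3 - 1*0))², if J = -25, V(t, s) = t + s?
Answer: 81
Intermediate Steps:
V(t, s) = s + t
((J + 18) + V(1, -3 - 1*0))² = ((-25 + 18) + ((-3 - 1*0) + 1))² = (-7 + ((-3 + 0) + 1))² = (-7 + (-3 + 1))² = (-7 - 2)² = (-9)² = 81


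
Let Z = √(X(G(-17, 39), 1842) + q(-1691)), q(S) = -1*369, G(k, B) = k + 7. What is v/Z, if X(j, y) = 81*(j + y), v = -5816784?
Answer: -1938928*√16447/16447 ≈ -15119.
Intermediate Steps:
G(k, B) = 7 + k
q(S) = -369
X(j, y) = 81*j + 81*y
Z = 3*√16447 (Z = √((81*(7 - 17) + 81*1842) - 369) = √((81*(-10) + 149202) - 369) = √((-810 + 149202) - 369) = √(148392 - 369) = √148023 = 3*√16447 ≈ 384.74)
v/Z = -5816784*√16447/49341 = -1938928*√16447/16447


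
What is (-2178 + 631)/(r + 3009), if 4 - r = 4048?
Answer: 1547/1035 ≈ 1.4947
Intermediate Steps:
r = -4044 (r = 4 - 1*4048 = 4 - 4048 = -4044)
(-2178 + 631)/(r + 3009) = (-2178 + 631)/(-4044 + 3009) = -1547/(-1035) = -1547*(-1/1035) = 1547/1035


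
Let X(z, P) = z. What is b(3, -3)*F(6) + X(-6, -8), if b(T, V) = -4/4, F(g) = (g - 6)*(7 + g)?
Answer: -6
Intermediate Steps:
F(g) = (-6 + g)*(7 + g)
b(T, V) = -1 (b(T, V) = -4*¼ = -1)
b(3, -3)*F(6) + X(-6, -8) = -(-42 + 6 + 6²) - 6 = -(-42 + 6 + 36) - 6 = -1*0 - 6 = 0 - 6 = -6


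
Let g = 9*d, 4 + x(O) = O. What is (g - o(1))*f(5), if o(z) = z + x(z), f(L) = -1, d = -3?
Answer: 25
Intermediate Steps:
x(O) = -4 + O
o(z) = -4 + 2*z (o(z) = z + (-4 + z) = -4 + 2*z)
g = -27 (g = 9*(-3) = -27)
(g - o(1))*f(5) = (-27 - (-4 + 2*1))*(-1) = (-27 - (-4 + 2))*(-1) = (-27 - 1*(-2))*(-1) = (-27 + 2)*(-1) = -25*(-1) = 25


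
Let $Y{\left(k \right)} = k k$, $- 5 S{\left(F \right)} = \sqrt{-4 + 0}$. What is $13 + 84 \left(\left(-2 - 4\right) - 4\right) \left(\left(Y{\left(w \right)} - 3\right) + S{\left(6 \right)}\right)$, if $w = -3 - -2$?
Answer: $1693 + 336 i \approx 1693.0 + 336.0 i$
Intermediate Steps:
$S{\left(F \right)} = - \frac{2 i}{5}$ ($S{\left(F \right)} = - \frac{\sqrt{-4 + 0}}{5} = - \frac{\sqrt{-4}}{5} = - \frac{2 i}{5}$)
$w = -1$ ($w = -3 + 2 = -1$)
$Y{\left(k \right)} = k^{2}$
$13 + 84 \left(\left(-2 - 4\right) - 4\right) \left(\left(Y{\left(w \right)} - 3\right) + S{\left(6 \right)}\right) = 13 + 84 \left(\left(-2 - 4\right) - 4\right) \left(\left(\left(-1\right)^{2} - 3\right) - \frac{2 i}{5}\right) = 13 + 84 \left(\left(-2 - 4\right) - 4\right) \left(\left(1 - 3\right) - \frac{2 i}{5}\right) = 13 + 84 \left(-6 - 4\right) \left(-2 - \frac{2 i}{5}\right) = 13 + 84 \left(- 10 \left(-2 - \frac{2 i}{5}\right)\right) = 13 + 84 \left(20 + 4 i\right) = 13 + \left(1680 + 336 i\right) = 1693 + 336 i$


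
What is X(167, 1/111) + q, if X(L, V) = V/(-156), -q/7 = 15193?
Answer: -1841573917/17316 ≈ -1.0635e+5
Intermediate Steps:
q = -106351 (q = -7*15193 = -106351)
X(L, V) = -V/156 (X(L, V) = V*(-1/156) = -V/156)
X(167, 1/111) + q = -1/156/111 - 106351 = -1/156*1/111 - 106351 = -1/17316 - 106351 = -1841573917/17316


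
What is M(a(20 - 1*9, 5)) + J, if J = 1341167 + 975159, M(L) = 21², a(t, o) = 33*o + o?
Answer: 2316767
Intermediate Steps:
a(t, o) = 34*o
M(L) = 441
J = 2316326
M(a(20 - 1*9, 5)) + J = 441 + 2316326 = 2316767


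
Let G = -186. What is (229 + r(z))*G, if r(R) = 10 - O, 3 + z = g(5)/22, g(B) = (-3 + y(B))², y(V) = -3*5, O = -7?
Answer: -45756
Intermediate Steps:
y(V) = -15
g(B) = 324 (g(B) = (-3 - 15)² = (-18)² = 324)
z = 129/11 (z = -3 + 324/22 = -3 + 324*(1/22) = -3 + 162/11 = 129/11 ≈ 11.727)
r(R) = 17 (r(R) = 10 - 1*(-7) = 10 + 7 = 17)
(229 + r(z))*G = (229 + 17)*(-186) = 246*(-186) = -45756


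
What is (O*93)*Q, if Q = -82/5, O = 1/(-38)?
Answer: 3813/95 ≈ 40.137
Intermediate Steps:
O = -1/38 ≈ -0.026316
Q = -82/5 (Q = -82*1/5 = -82/5 ≈ -16.400)
(O*93)*Q = -1/38*93*(-82/5) = -93/38*(-82/5) = 3813/95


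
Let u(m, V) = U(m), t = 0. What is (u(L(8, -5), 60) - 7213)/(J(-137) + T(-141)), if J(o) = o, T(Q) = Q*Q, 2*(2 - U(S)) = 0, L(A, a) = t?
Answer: -7211/19744 ≈ -0.36522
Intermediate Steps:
L(A, a) = 0
U(S) = 2 (U(S) = 2 - 1/2*0 = 2 + 0 = 2)
u(m, V) = 2
T(Q) = Q**2
(u(L(8, -5), 60) - 7213)/(J(-137) + T(-141)) = (2 - 7213)/(-137 + (-141)**2) = -7211/(-137 + 19881) = -7211/19744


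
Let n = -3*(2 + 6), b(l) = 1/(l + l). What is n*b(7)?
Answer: -12/7 ≈ -1.7143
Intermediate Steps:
b(l) = 1/(2*l)
n = -24 (n = -3*8 = -24)
n*b(7) = -12/7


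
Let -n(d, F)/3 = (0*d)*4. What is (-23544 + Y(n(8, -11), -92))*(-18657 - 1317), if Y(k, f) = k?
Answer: 470267856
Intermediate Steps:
n(d, F) = 0 (n(d, F) = -3*0*d*4 = -0*4 = -3*0 = 0)
(-23544 + Y(n(8, -11), -92))*(-18657 - 1317) = (-23544 + 0)*(-18657 - 1317) = -23544*(-19974) = 470267856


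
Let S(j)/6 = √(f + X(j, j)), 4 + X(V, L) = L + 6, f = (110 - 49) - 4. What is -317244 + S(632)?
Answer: -317244 + 6*√691 ≈ -3.1709e+5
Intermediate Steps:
f = 57 (f = 61 - 4 = 57)
X(V, L) = 2 + L (X(V, L) = -4 + (L + 6) = -4 + (6 + L) = 2 + L)
S(j) = 6*√(59 + j) (S(j) = 6*√(57 + (2 + j)) = 6*√(59 + j))
-317244 + S(632) = -317244 + 6*√(59 + 632) = -317244 + 6*√691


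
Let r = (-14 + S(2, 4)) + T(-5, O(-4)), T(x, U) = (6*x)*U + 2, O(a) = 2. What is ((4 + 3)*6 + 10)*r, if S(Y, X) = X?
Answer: -3536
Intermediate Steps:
T(x, U) = 2 + 6*U*x (T(x, U) = 6*U*x + 2 = 2 + 6*U*x)
r = -68 (r = (-14 + 4) + (2 + 6*2*(-5)) = -10 + (2 - 60) = -10 - 58 = -68)
((4 + 3)*6 + 10)*r = ((4 + 3)*6 + 10)*(-68) = (7*6 + 10)*(-68) = (42 + 10)*(-68) = 52*(-68) = -3536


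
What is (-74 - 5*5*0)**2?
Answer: 5476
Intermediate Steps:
(-74 - 5*5*0)**2 = (-74 - 25*0)**2 = (-74 + 0)**2 = (-74)**2 = 5476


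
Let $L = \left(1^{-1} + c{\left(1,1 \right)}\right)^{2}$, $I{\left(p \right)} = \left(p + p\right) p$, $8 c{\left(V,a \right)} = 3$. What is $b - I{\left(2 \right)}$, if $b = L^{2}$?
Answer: $- \frac{18127}{4096} \approx -4.4255$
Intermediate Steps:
$c{\left(V,a \right)} = \frac{3}{8}$ ($c{\left(V,a \right)} = \frac{1}{8} \cdot 3 = \frac{3}{8}$)
$I{\left(p \right)} = 2 p^{2}$ ($I{\left(p \right)} = 2 p p = 2 p^{2}$)
$L = \frac{121}{64}$ ($L = \left(1^{-1} + \frac{3}{8}\right)^{2} = \left(1 + \frac{3}{8}\right)^{2} = \left(\frac{11}{8}\right)^{2} = \frac{121}{64} \approx 1.8906$)
$b = \frac{14641}{4096}$ ($b = \left(\frac{121}{64}\right)^{2} = \frac{14641}{4096} \approx 3.5745$)
$b - I{\left(2 \right)} = \frac{14641}{4096} - 2 \cdot 2^{2} = \frac{14641}{4096} - 2 \cdot 4 = \frac{14641}{4096} - 8 = - \frac{18127}{4096}$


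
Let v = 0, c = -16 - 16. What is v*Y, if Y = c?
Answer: 0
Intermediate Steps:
c = -32
Y = -32
v*Y = 0*(-32) = 0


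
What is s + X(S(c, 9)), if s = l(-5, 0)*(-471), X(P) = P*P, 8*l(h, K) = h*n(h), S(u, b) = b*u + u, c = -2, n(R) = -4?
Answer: -1555/2 ≈ -777.50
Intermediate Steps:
S(u, b) = u + b*u
l(h, K) = -h/2 (l(h, K) = (h*(-4))/8 = (-4*h)/8 = -h/2)
X(P) = P**2
s = -2355/2 (s = -1/2*(-5)*(-471) = (5/2)*(-471) = -2355/2 ≈ -1177.5)
s + X(S(c, 9)) = -2355/2 + (-2*(1 + 9))**2 = -2355/2 + (-2*10)**2 = -2355/2 + (-20)**2 = -2355/2 + 400 = -1555/2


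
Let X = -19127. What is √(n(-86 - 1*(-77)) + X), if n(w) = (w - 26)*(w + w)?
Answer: I*√18497 ≈ 136.0*I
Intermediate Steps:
n(w) = 2*w*(-26 + w) (n(w) = (-26 + w)*(2*w) = 2*w*(-26 + w))
√(n(-86 - 1*(-77)) + X) = √(2*(-86 - 1*(-77))*(-26 + (-86 - 1*(-77))) - 19127) = √(2*(-86 + 77)*(-26 + (-86 + 77)) - 19127) = √(2*(-9)*(-26 - 9) - 19127) = √(2*(-9)*(-35) - 19127) = √(630 - 19127) = √(-18497) = I*√18497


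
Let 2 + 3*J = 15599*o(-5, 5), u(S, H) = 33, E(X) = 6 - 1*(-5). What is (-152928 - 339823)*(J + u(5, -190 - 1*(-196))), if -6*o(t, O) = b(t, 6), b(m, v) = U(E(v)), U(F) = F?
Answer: 84263870257/18 ≈ 4.6813e+9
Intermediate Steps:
E(X) = 11 (E(X) = 6 + 5 = 11)
b(m, v) = 11
o(t, O) = -11/6 (o(t, O) = -⅙*11 = -11/6)
J = -171601/18 (J = -⅔ + (15599*(-11/6))/3 = -⅔ + (⅓)*(-171589/6) = -⅔ - 171589/18 = -171601/18 ≈ -9533.4)
(-152928 - 339823)*(J + u(5, -190 - 1*(-196))) = (-152928 - 339823)*(-171601/18 + 33) = -492751*(-171007/18) = 84263870257/18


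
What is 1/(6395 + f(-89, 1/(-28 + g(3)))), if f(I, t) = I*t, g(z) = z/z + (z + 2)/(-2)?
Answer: 59/377483 ≈ 0.00015630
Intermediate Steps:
g(z) = -z/2 (g(z) = 1 + (2 + z)*(-1/2) = 1 + (-1 - z/2) = -z/2)
1/(6395 + f(-89, 1/(-28 + g(3)))) = 1/(6395 - 89/(-28 - 1/2*3)) = 1/(6395 - 89/(-28 - 3/2)) = 1/(6395 - 89/(-59/2)) = 1/(6395 - 89*(-2/59)) = 1/(6395 + 178/59) = 1/(377483/59) = 59/377483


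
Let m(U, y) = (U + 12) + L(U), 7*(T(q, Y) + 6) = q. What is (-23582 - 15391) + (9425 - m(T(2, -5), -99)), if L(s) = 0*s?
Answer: -206880/7 ≈ -29554.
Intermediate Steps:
T(q, Y) = -6 + q/7
L(s) = 0
m(U, y) = 12 + U (m(U, y) = (U + 12) + 0 = (12 + U) + 0 = 12 + U)
(-23582 - 15391) + (9425 - m(T(2, -5), -99)) = (-23582 - 15391) + (9425 - (12 + (-6 + (⅐)*2))) = -38973 + (9425 - (12 + (-6 + 2/7))) = -38973 + (9425 - (12 - 40/7)) = -38973 + (9425 - 1*44/7) = -38973 + (9425 - 44/7) = -38973 + 65931/7 = -206880/7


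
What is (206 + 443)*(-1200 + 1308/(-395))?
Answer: -308474892/395 ≈ -7.8095e+5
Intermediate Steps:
(206 + 443)*(-1200 + 1308/(-395)) = 649*(-1200 + 1308*(-1/395)) = 649*(-1200 - 1308/395) = 649*(-475308/395) = -308474892/395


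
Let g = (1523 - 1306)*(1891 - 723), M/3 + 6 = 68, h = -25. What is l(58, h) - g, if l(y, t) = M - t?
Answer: -253245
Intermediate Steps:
M = 186 (M = -18 + 3*68 = -18 + 204 = 186)
l(y, t) = 186 - t
g = 253456 (g = 217*1168 = 253456)
l(58, h) - g = (186 - 1*(-25)) - 1*253456 = (186 + 25) - 253456 = 211 - 253456 = -253245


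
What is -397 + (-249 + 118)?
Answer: -528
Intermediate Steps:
-397 + (-249 + 118) = -397 - 131 = -528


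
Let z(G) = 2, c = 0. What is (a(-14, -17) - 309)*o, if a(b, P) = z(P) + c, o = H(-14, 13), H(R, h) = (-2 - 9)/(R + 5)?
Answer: -3377/9 ≈ -375.22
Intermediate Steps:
H(R, h) = -11/(5 + R)
o = 11/9 (o = -11/(5 - 14) = -11/(-9) = -11*(-1/9) = 11/9 ≈ 1.2222)
a(b, P) = 2 (a(b, P) = 2 + 0 = 2)
(a(-14, -17) - 309)*o = (2 - 309)*(11/9) = -307*11/9 = -3377/9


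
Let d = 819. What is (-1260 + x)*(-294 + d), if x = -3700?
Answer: -2604000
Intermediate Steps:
(-1260 + x)*(-294 + d) = (-1260 - 3700)*(-294 + 819) = -4960*525 = -2604000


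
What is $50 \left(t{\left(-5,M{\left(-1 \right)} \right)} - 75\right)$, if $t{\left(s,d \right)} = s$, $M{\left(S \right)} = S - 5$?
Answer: $-4000$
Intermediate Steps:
$M{\left(S \right)} = -5 + S$
$50 \left(t{\left(-5,M{\left(-1 \right)} \right)} - 75\right) = 50 \left(-5 - 75\right) = 50 \left(-80\right) = -4000$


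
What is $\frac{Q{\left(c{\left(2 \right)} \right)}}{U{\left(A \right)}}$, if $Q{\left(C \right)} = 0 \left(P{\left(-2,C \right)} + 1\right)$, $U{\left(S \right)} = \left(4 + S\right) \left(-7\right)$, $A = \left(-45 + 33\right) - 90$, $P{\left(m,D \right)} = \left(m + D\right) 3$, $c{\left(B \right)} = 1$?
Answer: $0$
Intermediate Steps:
$P{\left(m,D \right)} = 3 D + 3 m$ ($P{\left(m,D \right)} = \left(D + m\right) 3 = 3 D + 3 m$)
$A = -102$ ($A = -12 - 90 = -102$)
$U{\left(S \right)} = -28 - 7 S$
$Q{\left(C \right)} = 0$ ($Q{\left(C \right)} = 0 \left(\left(3 C + 3 \left(-2\right)\right) + 1\right) = 0 \left(\left(3 C - 6\right) + 1\right) = 0 \left(\left(-6 + 3 C\right) + 1\right) = 0 \left(-5 + 3 C\right) = 0$)
$\frac{Q{\left(c{\left(2 \right)} \right)}}{U{\left(A \right)}} = \frac{0}{-28 - -714} = \frac{0}{-28 + 714} = \frac{0}{686} = 0 \cdot \frac{1}{686} = 0$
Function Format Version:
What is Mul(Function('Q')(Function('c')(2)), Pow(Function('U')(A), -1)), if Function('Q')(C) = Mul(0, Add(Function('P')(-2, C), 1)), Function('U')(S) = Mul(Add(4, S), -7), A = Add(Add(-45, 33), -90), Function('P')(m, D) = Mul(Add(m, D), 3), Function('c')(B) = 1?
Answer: 0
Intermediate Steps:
Function('P')(m, D) = Add(Mul(3, D), Mul(3, m)) (Function('P')(m, D) = Mul(Add(D, m), 3) = Add(Mul(3, D), Mul(3, m)))
A = -102 (A = Add(-12, -90) = -102)
Function('U')(S) = Add(-28, Mul(-7, S))
Function('Q')(C) = 0 (Function('Q')(C) = Mul(0, Add(Add(Mul(3, C), Mul(3, -2)), 1)) = Mul(0, Add(Add(Mul(3, C), -6), 1)) = Mul(0, Add(Add(-6, Mul(3, C)), 1)) = Mul(0, Add(-5, Mul(3, C))) = 0)
Mul(Function('Q')(Function('c')(2)), Pow(Function('U')(A), -1)) = Mul(0, Pow(Add(-28, Mul(-7, -102)), -1)) = Mul(0, Pow(Add(-28, 714), -1)) = Mul(0, Pow(686, -1)) = Mul(0, Rational(1, 686)) = 0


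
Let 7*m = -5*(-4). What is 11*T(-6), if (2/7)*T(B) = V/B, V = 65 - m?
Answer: -1595/4 ≈ -398.75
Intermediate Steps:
m = 20/7 (m = (-5*(-4))/7 = (⅐)*20 = 20/7 ≈ 2.8571)
V = 435/7 (V = 65 - 1*20/7 = 65 - 20/7 = 435/7 ≈ 62.143)
T(B) = 435/(2*B) (T(B) = 7*(435/(7*B))/2 = 435/(2*B))
11*T(-6) = 11*((435/2)/(-6)) = 11*((435/2)*(-⅙)) = 11*(-145/4) = -1595/4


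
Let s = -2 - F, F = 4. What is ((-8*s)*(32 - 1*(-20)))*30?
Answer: 74880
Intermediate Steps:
s = -6 (s = -2 - 1*4 = -2 - 4 = -6)
((-8*s)*(32 - 1*(-20)))*30 = ((-8*(-6))*(32 - 1*(-20)))*30 = (48*(32 + 20))*30 = (48*52)*30 = 2496*30 = 74880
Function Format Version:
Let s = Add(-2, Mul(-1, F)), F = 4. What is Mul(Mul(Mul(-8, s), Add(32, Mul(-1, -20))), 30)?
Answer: 74880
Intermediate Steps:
s = -6 (s = Add(-2, Mul(-1, 4)) = Add(-2, -4) = -6)
Mul(Mul(Mul(-8, s), Add(32, Mul(-1, -20))), 30) = Mul(Mul(Mul(-8, -6), Add(32, Mul(-1, -20))), 30) = Mul(Mul(48, Add(32, 20)), 30) = Mul(Mul(48, 52), 30) = Mul(2496, 30) = 74880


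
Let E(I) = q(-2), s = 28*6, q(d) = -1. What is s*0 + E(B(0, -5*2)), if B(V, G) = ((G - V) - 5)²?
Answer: -1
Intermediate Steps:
B(V, G) = (-5 + G - V)²
s = 168
E(I) = -1
s*0 + E(B(0, -5*2)) = 168*0 - 1 = 0 - 1 = -1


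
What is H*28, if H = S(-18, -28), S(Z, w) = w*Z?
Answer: 14112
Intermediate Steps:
S(Z, w) = Z*w
H = 504 (H = -18*(-28) = 504)
H*28 = 504*28 = 14112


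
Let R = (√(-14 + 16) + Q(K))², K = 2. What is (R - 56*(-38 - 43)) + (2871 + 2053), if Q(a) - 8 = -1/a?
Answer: 38073/4 + 15*√2 ≈ 9539.5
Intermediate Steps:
Q(a) = 8 - 1/a
R = (15/2 + √2)² (R = (√(-14 + 16) + (8 - 1/2))² = (√2 + (8 - 1*½))² = (√2 + (8 - ½))² = (√2 + 15/2)² = (15/2 + √2)² ≈ 79.463)
(R - 56*(-38 - 43)) + (2871 + 2053) = ((233/4 + 15*√2) - 56*(-38 - 43)) + (2871 + 2053) = ((233/4 + 15*√2) - 56*(-81)) + 4924 = ((233/4 + 15*√2) + 4536) + 4924 = (18377/4 + 15*√2) + 4924 = 38073/4 + 15*√2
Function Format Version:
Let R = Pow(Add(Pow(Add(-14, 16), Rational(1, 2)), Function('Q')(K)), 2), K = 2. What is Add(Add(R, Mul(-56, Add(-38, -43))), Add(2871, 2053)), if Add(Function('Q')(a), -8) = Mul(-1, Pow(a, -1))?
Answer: Add(Rational(38073, 4), Mul(15, Pow(2, Rational(1, 2)))) ≈ 9539.5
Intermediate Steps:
Function('Q')(a) = Add(8, Mul(-1, Pow(a, -1)))
R = Pow(Add(Rational(15, 2), Pow(2, Rational(1, 2))), 2) (R = Pow(Add(Pow(Add(-14, 16), Rational(1, 2)), Add(8, Mul(-1, Pow(2, -1)))), 2) = Pow(Add(Pow(2, Rational(1, 2)), Add(8, Mul(-1, Rational(1, 2)))), 2) = Pow(Add(Pow(2, Rational(1, 2)), Add(8, Rational(-1, 2))), 2) = Pow(Add(Pow(2, Rational(1, 2)), Rational(15, 2)), 2) = Pow(Add(Rational(15, 2), Pow(2, Rational(1, 2))), 2) ≈ 79.463)
Add(Add(R, Mul(-56, Add(-38, -43))), Add(2871, 2053)) = Add(Add(Add(Rational(233, 4), Mul(15, Pow(2, Rational(1, 2)))), Mul(-56, Add(-38, -43))), Add(2871, 2053)) = Add(Add(Add(Rational(233, 4), Mul(15, Pow(2, Rational(1, 2)))), Mul(-56, -81)), 4924) = Add(Add(Add(Rational(233, 4), Mul(15, Pow(2, Rational(1, 2)))), 4536), 4924) = Add(Add(Rational(18377, 4), Mul(15, Pow(2, Rational(1, 2)))), 4924) = Add(Rational(38073, 4), Mul(15, Pow(2, Rational(1, 2))))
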